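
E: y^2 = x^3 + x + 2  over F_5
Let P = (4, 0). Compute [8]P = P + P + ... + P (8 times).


k = 8 = 1000_2 (binary, LSB first: 0001)
Double-and-add from P = (4, 0):
  bit 0 = 0: acc unchanged = O
  bit 1 = 0: acc unchanged = O
  bit 2 = 0: acc unchanged = O
  bit 3 = 1: acc = O + O = O

8P = O


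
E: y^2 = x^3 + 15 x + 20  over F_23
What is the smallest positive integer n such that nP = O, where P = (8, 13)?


Compute successive multiples of P until we hit O:
  1P = (8, 13)
  2P = (7, 10)
  3P = (17, 6)
  4P = (4, 12)
  5P = (1, 6)
  6P = (15, 3)
  7P = (18, 21)
  8P = (5, 17)
  ... (continuing to 26P)
  26P = O

ord(P) = 26


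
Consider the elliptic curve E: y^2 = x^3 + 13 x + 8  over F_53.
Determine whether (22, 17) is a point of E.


Check whether y^2 = x^3 + 13 x + 8 (mod 53) for (x, y) = (22, 17).
LHS: y^2 = 17^2 mod 53 = 24
RHS: x^3 + 13 x + 8 = 22^3 + 13*22 + 8 mod 53 = 24
LHS = RHS

Yes, on the curve


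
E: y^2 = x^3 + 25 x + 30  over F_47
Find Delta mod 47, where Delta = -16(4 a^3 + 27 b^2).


4 a^3 + 27 b^2 = 4*25^3 + 27*30^2 = 62500 + 24300 = 86800
Delta = -16 * (86800) = -1388800
Delta mod 47 = 3

Delta = 3 (mod 47)


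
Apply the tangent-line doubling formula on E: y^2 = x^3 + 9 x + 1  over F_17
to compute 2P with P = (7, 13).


Doubling: s = (3 x1^2 + a) / (2 y1)
s = (3*7^2 + 9) / (2*13) mod 17 = 6
x3 = s^2 - 2 x1 mod 17 = 6^2 - 2*7 = 5
y3 = s (x1 - x3) - y1 mod 17 = 6 * (7 - 5) - 13 = 16

2P = (5, 16)


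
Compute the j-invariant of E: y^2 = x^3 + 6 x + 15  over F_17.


Delta = -16(4 a^3 + 27 b^2) mod 17 = 3
-1728 * (4 a)^3 = -1728 * (4*6)^3 mod 17 = 1
j = 1 * 3^(-1) mod 17 = 6

j = 6 (mod 17)


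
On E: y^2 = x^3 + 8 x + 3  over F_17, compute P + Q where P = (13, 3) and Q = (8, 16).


P != Q, so use the chord formula.
s = (y2 - y1) / (x2 - x1) = (13) / (12) mod 17 = 11
x3 = s^2 - x1 - x2 mod 17 = 11^2 - 13 - 8 = 15
y3 = s (x1 - x3) - y1 mod 17 = 11 * (13 - 15) - 3 = 9

P + Q = (15, 9)


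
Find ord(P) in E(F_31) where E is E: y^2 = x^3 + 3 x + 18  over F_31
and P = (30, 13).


Compute successive multiples of P until we hit O:
  1P = (30, 13)
  2P = (27, 2)
  3P = (15, 11)
  4P = (2, 30)
  5P = (7, 14)
  6P = (10, 5)
  7P = (11, 7)
  8P = (29, 2)
  ... (continuing to 37P)
  37P = O

ord(P) = 37


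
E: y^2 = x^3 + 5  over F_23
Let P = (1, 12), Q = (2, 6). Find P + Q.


P != Q, so use the chord formula.
s = (y2 - y1) / (x2 - x1) = (17) / (1) mod 23 = 17
x3 = s^2 - x1 - x2 mod 23 = 17^2 - 1 - 2 = 10
y3 = s (x1 - x3) - y1 mod 23 = 17 * (1 - 10) - 12 = 19

P + Q = (10, 19)


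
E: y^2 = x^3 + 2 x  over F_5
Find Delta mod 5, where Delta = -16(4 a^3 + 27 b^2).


4 a^3 + 27 b^2 = 4*2^3 + 27*0^2 = 32 + 0 = 32
Delta = -16 * (32) = -512
Delta mod 5 = 3

Delta = 3 (mod 5)


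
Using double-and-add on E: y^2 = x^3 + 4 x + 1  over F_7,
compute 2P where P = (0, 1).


k = 2 = 10_2 (binary, LSB first: 01)
Double-and-add from P = (0, 1):
  bit 0 = 0: acc unchanged = O
  bit 1 = 1: acc = O + (4, 5) = (4, 5)

2P = (4, 5)


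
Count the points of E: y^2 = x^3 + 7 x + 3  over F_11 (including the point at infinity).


For each x in F_11, count y with y^2 = x^3 + 7 x + 3 mod 11:
  x = 0: RHS = 3, y in [5, 6]  -> 2 point(s)
  x = 1: RHS = 0, y in [0]  -> 1 point(s)
  x = 2: RHS = 3, y in [5, 6]  -> 2 point(s)
  x = 5: RHS = 9, y in [3, 8]  -> 2 point(s)
  x = 9: RHS = 3, y in [5, 6]  -> 2 point(s)
Affine points: 9. Add the point at infinity: total = 10.

#E(F_11) = 10


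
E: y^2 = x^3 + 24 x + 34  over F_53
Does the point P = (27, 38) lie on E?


Check whether y^2 = x^3 + 24 x + 34 (mod 53) for (x, y) = (27, 38).
LHS: y^2 = 38^2 mod 53 = 13
RHS: x^3 + 24 x + 34 = 27^3 + 24*27 + 34 mod 53 = 13
LHS = RHS

Yes, on the curve


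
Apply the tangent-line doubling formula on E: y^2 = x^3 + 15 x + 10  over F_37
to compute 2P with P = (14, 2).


Doubling: s = (3 x1^2 + a) / (2 y1)
s = (3*14^2 + 15) / (2*2) mod 37 = 12
x3 = s^2 - 2 x1 mod 37 = 12^2 - 2*14 = 5
y3 = s (x1 - x3) - y1 mod 37 = 12 * (14 - 5) - 2 = 32

2P = (5, 32)


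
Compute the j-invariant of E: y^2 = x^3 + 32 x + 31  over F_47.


Delta = -16(4 a^3 + 27 b^2) mod 47 = 34
-1728 * (4 a)^3 = -1728 * (4*32)^3 mod 47 = 38
j = 38 * 34^(-1) mod 47 = 26

j = 26 (mod 47)


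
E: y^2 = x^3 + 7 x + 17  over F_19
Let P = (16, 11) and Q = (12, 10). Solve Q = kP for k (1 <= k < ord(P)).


Enumerate multiples of P until we hit Q = (12, 10):
  1P = (16, 11)
  2P = (12, 9)
  3P = (15, 18)
  4P = (18, 3)
  5P = (1, 5)
  6P = (9, 7)
  7P = (11, 0)
  8P = (9, 12)
  9P = (1, 14)
  10P = (18, 16)
  11P = (15, 1)
  12P = (12, 10)
Match found at i = 12.

k = 12


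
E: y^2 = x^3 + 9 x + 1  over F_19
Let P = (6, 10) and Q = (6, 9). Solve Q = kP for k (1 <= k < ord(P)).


Enumerate multiples of P until we hit Q = (6, 9):
  1P = (6, 10)
  2P = (16, 17)
  3P = (3, 13)
  4P = (11, 14)
  5P = (11, 5)
  6P = (3, 6)
  7P = (16, 2)
  8P = (6, 9)
Match found at i = 8.

k = 8


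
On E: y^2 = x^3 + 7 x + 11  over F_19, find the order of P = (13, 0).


Compute successive multiples of P until we hit O:
  1P = (13, 0)
  2P = O

ord(P) = 2


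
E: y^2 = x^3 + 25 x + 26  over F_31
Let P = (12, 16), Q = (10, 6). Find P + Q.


P != Q, so use the chord formula.
s = (y2 - y1) / (x2 - x1) = (21) / (29) mod 31 = 5
x3 = s^2 - x1 - x2 mod 31 = 5^2 - 12 - 10 = 3
y3 = s (x1 - x3) - y1 mod 31 = 5 * (12 - 3) - 16 = 29

P + Q = (3, 29)


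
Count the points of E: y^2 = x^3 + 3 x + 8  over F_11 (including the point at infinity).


For each x in F_11, count y with y^2 = x^3 + 3 x + 8 mod 11:
  x = 1: RHS = 1, y in [1, 10]  -> 2 point(s)
  x = 2: RHS = 0, y in [0]  -> 1 point(s)
  x = 3: RHS = 0, y in [0]  -> 1 point(s)
  x = 5: RHS = 5, y in [4, 7]  -> 2 point(s)
  x = 6: RHS = 0, y in [0]  -> 1 point(s)
  x = 7: RHS = 9, y in [3, 8]  -> 2 point(s)
  x = 8: RHS = 5, y in [4, 7]  -> 2 point(s)
  x = 9: RHS = 5, y in [4, 7]  -> 2 point(s)
  x = 10: RHS = 4, y in [2, 9]  -> 2 point(s)
Affine points: 15. Add the point at infinity: total = 16.

#E(F_11) = 16


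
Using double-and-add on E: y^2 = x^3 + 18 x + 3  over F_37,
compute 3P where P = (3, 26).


k = 3 = 11_2 (binary, LSB first: 11)
Double-and-add from P = (3, 26):
  bit 0 = 1: acc = O + (3, 26) = (3, 26)
  bit 1 = 1: acc = (3, 26) + (3, 11) = O

3P = O


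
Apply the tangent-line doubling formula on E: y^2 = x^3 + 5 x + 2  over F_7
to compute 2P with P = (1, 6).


Doubling: s = (3 x1^2 + a) / (2 y1)
s = (3*1^2 + 5) / (2*6) mod 7 = 3
x3 = s^2 - 2 x1 mod 7 = 3^2 - 2*1 = 0
y3 = s (x1 - x3) - y1 mod 7 = 3 * (1 - 0) - 6 = 4

2P = (0, 4)


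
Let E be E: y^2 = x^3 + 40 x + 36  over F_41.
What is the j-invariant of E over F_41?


Delta = -16(4 a^3 + 27 b^2) mod 41 = 6
-1728 * (4 a)^3 = -1728 * (4*40)^3 mod 41 = 15
j = 15 * 6^(-1) mod 41 = 23

j = 23 (mod 41)


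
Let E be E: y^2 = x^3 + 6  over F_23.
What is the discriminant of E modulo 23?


4 a^3 + 27 b^2 = 4*0^3 + 27*6^2 = 0 + 972 = 972
Delta = -16 * (972) = -15552
Delta mod 23 = 19

Delta = 19 (mod 23)


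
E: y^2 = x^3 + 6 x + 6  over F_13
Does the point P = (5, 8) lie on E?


Check whether y^2 = x^3 + 6 x + 6 (mod 13) for (x, y) = (5, 8).
LHS: y^2 = 8^2 mod 13 = 12
RHS: x^3 + 6 x + 6 = 5^3 + 6*5 + 6 mod 13 = 5
LHS != RHS

No, not on the curve


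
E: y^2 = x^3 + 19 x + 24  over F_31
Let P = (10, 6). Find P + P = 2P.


Doubling: s = (3 x1^2 + a) / (2 y1)
s = (3*10^2 + 19) / (2*6) mod 31 = 24
x3 = s^2 - 2 x1 mod 31 = 24^2 - 2*10 = 29
y3 = s (x1 - x3) - y1 mod 31 = 24 * (10 - 29) - 6 = 3

2P = (29, 3)


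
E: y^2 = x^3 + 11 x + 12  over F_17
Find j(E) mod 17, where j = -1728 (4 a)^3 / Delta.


Delta = -16(4 a^3 + 27 b^2) mod 17 = 15
-1728 * (4 a)^3 = -1728 * (4*11)^3 mod 17 = 16
j = 16 * 15^(-1) mod 17 = 9

j = 9 (mod 17)


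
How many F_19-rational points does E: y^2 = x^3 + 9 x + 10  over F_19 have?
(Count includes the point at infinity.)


For each x in F_19, count y with y^2 = x^3 + 9 x + 10 mod 19:
  x = 1: RHS = 1, y in [1, 18]  -> 2 point(s)
  x = 2: RHS = 17, y in [6, 13]  -> 2 point(s)
  x = 3: RHS = 7, y in [8, 11]  -> 2 point(s)
  x = 5: RHS = 9, y in [3, 16]  -> 2 point(s)
  x = 7: RHS = 17, y in [6, 13]  -> 2 point(s)
  x = 8: RHS = 5, y in [9, 10]  -> 2 point(s)
  x = 10: RHS = 17, y in [6, 13]  -> 2 point(s)
  x = 13: RHS = 6, y in [5, 14]  -> 2 point(s)
  x = 14: RHS = 11, y in [7, 12]  -> 2 point(s)
  x = 15: RHS = 5, y in [9, 10]  -> 2 point(s)
  x = 18: RHS = 0, y in [0]  -> 1 point(s)
Affine points: 21. Add the point at infinity: total = 22.

#E(F_19) = 22


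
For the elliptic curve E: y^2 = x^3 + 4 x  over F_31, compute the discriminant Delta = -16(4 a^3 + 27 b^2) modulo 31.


4 a^3 + 27 b^2 = 4*4^3 + 27*0^2 = 256 + 0 = 256
Delta = -16 * (256) = -4096
Delta mod 31 = 27

Delta = 27 (mod 31)


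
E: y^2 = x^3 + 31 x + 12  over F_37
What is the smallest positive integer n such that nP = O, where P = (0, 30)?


Compute successive multiples of P until we hit O:
  1P = (0, 30)
  2P = (10, 8)
  3P = (20, 14)
  4P = (28, 22)
  5P = (34, 22)
  6P = (6, 28)
  7P = (27, 16)
  8P = (9, 24)
  ... (continuing to 43P)
  43P = O

ord(P) = 43


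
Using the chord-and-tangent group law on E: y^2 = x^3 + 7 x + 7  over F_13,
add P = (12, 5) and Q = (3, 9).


P != Q, so use the chord formula.
s = (y2 - y1) / (x2 - x1) = (4) / (4) mod 13 = 1
x3 = s^2 - x1 - x2 mod 13 = 1^2 - 12 - 3 = 12
y3 = s (x1 - x3) - y1 mod 13 = 1 * (12 - 12) - 5 = 8

P + Q = (12, 8)


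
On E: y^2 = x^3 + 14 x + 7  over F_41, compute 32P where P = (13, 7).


k = 32 = 100000_2 (binary, LSB first: 000001)
Double-and-add from P = (13, 7):
  bit 0 = 0: acc unchanged = O
  bit 1 = 0: acc unchanged = O
  bit 2 = 0: acc unchanged = O
  bit 3 = 0: acc unchanged = O
  bit 4 = 0: acc unchanged = O
  bit 5 = 1: acc = O + (38, 26) = (38, 26)

32P = (38, 26)


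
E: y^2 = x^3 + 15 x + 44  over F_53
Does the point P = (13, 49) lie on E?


Check whether y^2 = x^3 + 15 x + 44 (mod 53) for (x, y) = (13, 49).
LHS: y^2 = 49^2 mod 53 = 16
RHS: x^3 + 15 x + 44 = 13^3 + 15*13 + 44 mod 53 = 51
LHS != RHS

No, not on the curve


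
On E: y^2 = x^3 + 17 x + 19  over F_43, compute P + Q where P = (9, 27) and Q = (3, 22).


P != Q, so use the chord formula.
s = (y2 - y1) / (x2 - x1) = (38) / (37) mod 43 = 8
x3 = s^2 - x1 - x2 mod 43 = 8^2 - 9 - 3 = 9
y3 = s (x1 - x3) - y1 mod 43 = 8 * (9 - 9) - 27 = 16

P + Q = (9, 16)


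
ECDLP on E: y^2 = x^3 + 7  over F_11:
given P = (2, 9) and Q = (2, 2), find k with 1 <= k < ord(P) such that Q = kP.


Enumerate multiples of P until we hit Q = (2, 2):
  1P = (2, 9)
  2P = (5, 0)
  3P = (2, 2)
Match found at i = 3.

k = 3


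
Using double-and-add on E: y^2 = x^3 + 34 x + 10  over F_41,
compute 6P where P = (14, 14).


k = 6 = 110_2 (binary, LSB first: 011)
Double-and-add from P = (14, 14):
  bit 0 = 0: acc unchanged = O
  bit 1 = 1: acc = O + (31, 33) = (31, 33)
  bit 2 = 1: acc = (31, 33) + (40, 37) = (36, 24)

6P = (36, 24)


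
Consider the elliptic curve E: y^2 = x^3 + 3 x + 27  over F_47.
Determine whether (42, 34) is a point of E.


Check whether y^2 = x^3 + 3 x + 27 (mod 47) for (x, y) = (42, 34).
LHS: y^2 = 34^2 mod 47 = 28
RHS: x^3 + 3 x + 27 = 42^3 + 3*42 + 27 mod 47 = 28
LHS = RHS

Yes, on the curve


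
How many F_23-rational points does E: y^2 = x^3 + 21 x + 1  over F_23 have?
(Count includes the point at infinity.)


For each x in F_23, count y with y^2 = x^3 + 21 x + 1 mod 23:
  x = 0: RHS = 1, y in [1, 22]  -> 2 point(s)
  x = 1: RHS = 0, y in [0]  -> 1 point(s)
  x = 5: RHS = 1, y in [1, 22]  -> 2 point(s)
  x = 7: RHS = 8, y in [10, 13]  -> 2 point(s)
  x = 12: RHS = 3, y in [7, 16]  -> 2 point(s)
  x = 14: RHS = 3, y in [7, 16]  -> 2 point(s)
  x = 17: RHS = 4, y in [2, 21]  -> 2 point(s)
  x = 18: RHS = 1, y in [1, 22]  -> 2 point(s)
  x = 20: RHS = 3, y in [7, 16]  -> 2 point(s)
  x = 22: RHS = 2, y in [5, 18]  -> 2 point(s)
Affine points: 19. Add the point at infinity: total = 20.

#E(F_23) = 20


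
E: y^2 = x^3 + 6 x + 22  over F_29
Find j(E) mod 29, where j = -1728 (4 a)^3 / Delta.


Delta = -16(4 a^3 + 27 b^2) mod 29 = 11
-1728 * (4 a)^3 = -1728 * (4*6)^3 mod 29 = 8
j = 8 * 11^(-1) mod 29 = 6

j = 6 (mod 29)


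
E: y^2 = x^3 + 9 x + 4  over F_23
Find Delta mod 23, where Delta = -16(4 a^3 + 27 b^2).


4 a^3 + 27 b^2 = 4*9^3 + 27*4^2 = 2916 + 432 = 3348
Delta = -16 * (3348) = -53568
Delta mod 23 = 22

Delta = 22 (mod 23)


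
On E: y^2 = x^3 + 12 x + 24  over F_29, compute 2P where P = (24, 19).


Doubling: s = (3 x1^2 + a) / (2 y1)
s = (3*24^2 + 12) / (2*19) mod 29 = 0
x3 = s^2 - 2 x1 mod 29 = 0^2 - 2*24 = 10
y3 = s (x1 - x3) - y1 mod 29 = 0 * (24 - 10) - 19 = 10

2P = (10, 10)


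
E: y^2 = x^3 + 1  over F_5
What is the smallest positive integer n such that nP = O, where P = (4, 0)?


Compute successive multiples of P until we hit O:
  1P = (4, 0)
  2P = O

ord(P) = 2


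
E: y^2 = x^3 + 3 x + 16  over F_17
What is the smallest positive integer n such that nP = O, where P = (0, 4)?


Compute successive multiples of P until we hit O:
  1P = (0, 4)
  2P = (2, 8)
  3P = (2, 9)
  4P = (0, 13)
  5P = O

ord(P) = 5


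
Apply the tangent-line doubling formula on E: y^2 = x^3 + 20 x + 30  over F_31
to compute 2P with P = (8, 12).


Doubling: s = (3 x1^2 + a) / (2 y1)
s = (3*8^2 + 20) / (2*12) mod 31 = 14
x3 = s^2 - 2 x1 mod 31 = 14^2 - 2*8 = 25
y3 = s (x1 - x3) - y1 mod 31 = 14 * (8 - 25) - 12 = 29

2P = (25, 29)


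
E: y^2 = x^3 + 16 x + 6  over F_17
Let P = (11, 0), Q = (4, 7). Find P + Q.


P != Q, so use the chord formula.
s = (y2 - y1) / (x2 - x1) = (7) / (10) mod 17 = 16
x3 = s^2 - x1 - x2 mod 17 = 16^2 - 11 - 4 = 3
y3 = s (x1 - x3) - y1 mod 17 = 16 * (11 - 3) - 0 = 9

P + Q = (3, 9)


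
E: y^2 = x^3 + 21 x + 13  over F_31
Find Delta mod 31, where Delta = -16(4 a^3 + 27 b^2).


4 a^3 + 27 b^2 = 4*21^3 + 27*13^2 = 37044 + 4563 = 41607
Delta = -16 * (41607) = -665712
Delta mod 31 = 13

Delta = 13 (mod 31)


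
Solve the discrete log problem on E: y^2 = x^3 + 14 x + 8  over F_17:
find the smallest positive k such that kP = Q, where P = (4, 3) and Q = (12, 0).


Enumerate multiples of P until we hit Q = (12, 0):
  1P = (4, 3)
  2P = (10, 3)
  3P = (3, 14)
  4P = (12, 0)
Match found at i = 4.

k = 4


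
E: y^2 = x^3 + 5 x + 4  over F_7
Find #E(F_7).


For each x in F_7, count y with y^2 = x^3 + 5 x + 4 mod 7:
  x = 0: RHS = 4, y in [2, 5]  -> 2 point(s)
  x = 2: RHS = 1, y in [1, 6]  -> 2 point(s)
  x = 3: RHS = 4, y in [2, 5]  -> 2 point(s)
  x = 4: RHS = 4, y in [2, 5]  -> 2 point(s)
  x = 5: RHS = 0, y in [0]  -> 1 point(s)
Affine points: 9. Add the point at infinity: total = 10.

#E(F_7) = 10


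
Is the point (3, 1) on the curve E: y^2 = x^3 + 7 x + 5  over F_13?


Check whether y^2 = x^3 + 7 x + 5 (mod 13) for (x, y) = (3, 1).
LHS: y^2 = 1^2 mod 13 = 1
RHS: x^3 + 7 x + 5 = 3^3 + 7*3 + 5 mod 13 = 1
LHS = RHS

Yes, on the curve


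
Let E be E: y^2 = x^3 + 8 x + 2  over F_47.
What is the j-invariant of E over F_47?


Delta = -16(4 a^3 + 27 b^2) mod 47 = 2
-1728 * (4 a)^3 = -1728 * (4*8)^3 mod 47 = 5
j = 5 * 2^(-1) mod 47 = 26

j = 26 (mod 47)


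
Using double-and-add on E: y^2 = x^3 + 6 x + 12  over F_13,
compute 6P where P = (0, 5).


k = 6 = 110_2 (binary, LSB first: 011)
Double-and-add from P = (0, 5):
  bit 0 = 0: acc unchanged = O
  bit 1 = 1: acc = O + (4, 3) = (4, 3)
  bit 2 = 1: acc = (4, 3) + (8, 0) = (4, 10)

6P = (4, 10)


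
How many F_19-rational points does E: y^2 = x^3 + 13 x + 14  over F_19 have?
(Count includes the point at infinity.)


For each x in F_19, count y with y^2 = x^3 + 13 x + 14 mod 19:
  x = 1: RHS = 9, y in [3, 16]  -> 2 point(s)
  x = 3: RHS = 4, y in [2, 17]  -> 2 point(s)
  x = 4: RHS = 16, y in [4, 15]  -> 2 point(s)
  x = 6: RHS = 4, y in [2, 17]  -> 2 point(s)
  x = 7: RHS = 11, y in [7, 12]  -> 2 point(s)
  x = 9: RHS = 5, y in [9, 10]  -> 2 point(s)
  x = 10: RHS = 4, y in [2, 17]  -> 2 point(s)
  x = 11: RHS = 6, y in [5, 14]  -> 2 point(s)
  x = 12: RHS = 17, y in [6, 13]  -> 2 point(s)
  x = 13: RHS = 5, y in [9, 10]  -> 2 point(s)
  x = 16: RHS = 5, y in [9, 10]  -> 2 point(s)
  x = 18: RHS = 0, y in [0]  -> 1 point(s)
Affine points: 23. Add the point at infinity: total = 24.

#E(F_19) = 24


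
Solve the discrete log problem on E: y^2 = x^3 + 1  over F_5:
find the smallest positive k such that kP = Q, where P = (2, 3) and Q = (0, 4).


Enumerate multiples of P until we hit Q = (0, 4):
  1P = (2, 3)
  2P = (0, 1)
  3P = (4, 0)
  4P = (0, 4)
Match found at i = 4.

k = 4


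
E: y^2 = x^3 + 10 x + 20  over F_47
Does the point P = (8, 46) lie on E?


Check whether y^2 = x^3 + 10 x + 20 (mod 47) for (x, y) = (8, 46).
LHS: y^2 = 46^2 mod 47 = 1
RHS: x^3 + 10 x + 20 = 8^3 + 10*8 + 20 mod 47 = 1
LHS = RHS

Yes, on the curve


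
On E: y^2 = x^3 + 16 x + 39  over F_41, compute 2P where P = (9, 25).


Doubling: s = (3 x1^2 + a) / (2 y1)
s = (3*9^2 + 16) / (2*25) mod 41 = 6
x3 = s^2 - 2 x1 mod 41 = 6^2 - 2*9 = 18
y3 = s (x1 - x3) - y1 mod 41 = 6 * (9 - 18) - 25 = 3

2P = (18, 3)


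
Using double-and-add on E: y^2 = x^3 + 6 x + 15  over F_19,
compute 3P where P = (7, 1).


k = 3 = 11_2 (binary, LSB first: 11)
Double-and-add from P = (7, 1):
  bit 0 = 1: acc = O + (7, 1) = (7, 1)
  bit 1 = 1: acc = (7, 1) + (10, 7) = (6, 1)

3P = (6, 1)


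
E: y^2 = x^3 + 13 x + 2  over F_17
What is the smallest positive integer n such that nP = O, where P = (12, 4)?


Compute successive multiples of P until we hit O:
  1P = (12, 4)
  2P = (12, 13)
  3P = O

ord(P) = 3


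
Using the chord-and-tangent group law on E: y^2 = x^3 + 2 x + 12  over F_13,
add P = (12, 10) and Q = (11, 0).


P != Q, so use the chord formula.
s = (y2 - y1) / (x2 - x1) = (3) / (12) mod 13 = 10
x3 = s^2 - x1 - x2 mod 13 = 10^2 - 12 - 11 = 12
y3 = s (x1 - x3) - y1 mod 13 = 10 * (12 - 12) - 10 = 3

P + Q = (12, 3)


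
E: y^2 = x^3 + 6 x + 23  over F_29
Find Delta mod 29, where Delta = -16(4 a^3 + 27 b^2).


4 a^3 + 27 b^2 = 4*6^3 + 27*23^2 = 864 + 14283 = 15147
Delta = -16 * (15147) = -242352
Delta mod 29 = 1

Delta = 1 (mod 29)


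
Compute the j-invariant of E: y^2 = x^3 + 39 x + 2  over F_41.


Delta = -16(4 a^3 + 27 b^2) mod 41 = 14
-1728 * (4 a)^3 = -1728 * (4*39)^3 mod 41 = 38
j = 38 * 14^(-1) mod 41 = 32

j = 32 (mod 41)


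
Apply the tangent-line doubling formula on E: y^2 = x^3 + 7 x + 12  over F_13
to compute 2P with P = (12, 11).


Doubling: s = (3 x1^2 + a) / (2 y1)
s = (3*12^2 + 7) / (2*11) mod 13 = 4
x3 = s^2 - 2 x1 mod 13 = 4^2 - 2*12 = 5
y3 = s (x1 - x3) - y1 mod 13 = 4 * (12 - 5) - 11 = 4

2P = (5, 4)


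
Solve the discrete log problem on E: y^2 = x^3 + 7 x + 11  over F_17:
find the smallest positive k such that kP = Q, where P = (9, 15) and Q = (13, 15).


Enumerate multiples of P until we hit Q = (13, 15):
  1P = (9, 15)
  2P = (8, 16)
  3P = (1, 11)
  4P = (3, 5)
  5P = (4, 16)
  6P = (2, 4)
  7P = (5, 1)
  8P = (11, 12)
  9P = (12, 15)
  10P = (13, 2)
  11P = (13, 15)
Match found at i = 11.

k = 11


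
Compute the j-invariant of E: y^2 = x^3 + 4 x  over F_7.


Delta = -16(4 a^3 + 27 b^2) mod 7 = 6
-1728 * (4 a)^3 = -1728 * (4*4)^3 mod 7 = 1
j = 1 * 6^(-1) mod 7 = 6

j = 6 (mod 7)


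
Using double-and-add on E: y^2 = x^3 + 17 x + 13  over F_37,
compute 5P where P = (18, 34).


k = 5 = 101_2 (binary, LSB first: 101)
Double-and-add from P = (18, 34):
  bit 0 = 1: acc = O + (18, 34) = (18, 34)
  bit 1 = 0: acc unchanged = (18, 34)
  bit 2 = 1: acc = (18, 34) + (34, 34) = (22, 3)

5P = (22, 3)


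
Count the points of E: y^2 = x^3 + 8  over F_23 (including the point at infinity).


For each x in F_23, count y with y^2 = x^3 + 0 x + 8 mod 23:
  x = 0: RHS = 8, y in [10, 13]  -> 2 point(s)
  x = 1: RHS = 9, y in [3, 20]  -> 2 point(s)
  x = 2: RHS = 16, y in [4, 19]  -> 2 point(s)
  x = 3: RHS = 12, y in [9, 14]  -> 2 point(s)
  x = 4: RHS = 3, y in [7, 16]  -> 2 point(s)
  x = 5: RHS = 18, y in [8, 15]  -> 2 point(s)
  x = 7: RHS = 6, y in [11, 12]  -> 2 point(s)
  x = 9: RHS = 1, y in [1, 22]  -> 2 point(s)
  x = 15: RHS = 2, y in [5, 18]  -> 2 point(s)
  x = 19: RHS = 13, y in [6, 17]  -> 2 point(s)
  x = 20: RHS = 4, y in [2, 21]  -> 2 point(s)
  x = 21: RHS = 0, y in [0]  -> 1 point(s)
Affine points: 23. Add the point at infinity: total = 24.

#E(F_23) = 24


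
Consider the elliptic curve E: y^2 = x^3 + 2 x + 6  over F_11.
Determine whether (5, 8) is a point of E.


Check whether y^2 = x^3 + 2 x + 6 (mod 11) for (x, y) = (5, 8).
LHS: y^2 = 8^2 mod 11 = 9
RHS: x^3 + 2 x + 6 = 5^3 + 2*5 + 6 mod 11 = 9
LHS = RHS

Yes, on the curve


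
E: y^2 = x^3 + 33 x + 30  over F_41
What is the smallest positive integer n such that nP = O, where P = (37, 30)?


Compute successive multiples of P until we hit O:
  1P = (37, 30)
  2P = (13, 27)
  3P = (16, 29)
  4P = (33, 19)
  5P = (17, 25)
  6P = (5, 19)
  7P = (1, 8)
  8P = (24, 3)
  ... (continuing to 36P)
  36P = O

ord(P) = 36


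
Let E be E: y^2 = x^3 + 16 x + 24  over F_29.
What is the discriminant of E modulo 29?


4 a^3 + 27 b^2 = 4*16^3 + 27*24^2 = 16384 + 15552 = 31936
Delta = -16 * (31936) = -510976
Delta mod 29 = 4

Delta = 4 (mod 29)


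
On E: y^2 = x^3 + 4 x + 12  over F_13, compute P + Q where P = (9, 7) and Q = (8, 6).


P != Q, so use the chord formula.
s = (y2 - y1) / (x2 - x1) = (12) / (12) mod 13 = 1
x3 = s^2 - x1 - x2 mod 13 = 1^2 - 9 - 8 = 10
y3 = s (x1 - x3) - y1 mod 13 = 1 * (9 - 10) - 7 = 5

P + Q = (10, 5)


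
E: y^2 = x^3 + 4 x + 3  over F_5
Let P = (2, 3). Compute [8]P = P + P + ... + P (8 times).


k = 8 = 1000_2 (binary, LSB first: 0001)
Double-and-add from P = (2, 3):
  bit 0 = 0: acc unchanged = O
  bit 1 = 0: acc unchanged = O
  bit 2 = 0: acc unchanged = O
  bit 3 = 1: acc = O + (2, 2) = (2, 2)

8P = (2, 2)


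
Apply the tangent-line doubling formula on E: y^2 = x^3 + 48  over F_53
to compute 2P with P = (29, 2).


Doubling: s = (3 x1^2 + a) / (2 y1)
s = (3*29^2 + 0) / (2*2) mod 53 = 8
x3 = s^2 - 2 x1 mod 53 = 8^2 - 2*29 = 6
y3 = s (x1 - x3) - y1 mod 53 = 8 * (29 - 6) - 2 = 23

2P = (6, 23)


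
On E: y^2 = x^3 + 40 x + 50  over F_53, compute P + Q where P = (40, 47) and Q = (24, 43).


P != Q, so use the chord formula.
s = (y2 - y1) / (x2 - x1) = (49) / (37) mod 53 = 40
x3 = s^2 - x1 - x2 mod 53 = 40^2 - 40 - 24 = 52
y3 = s (x1 - x3) - y1 mod 53 = 40 * (40 - 52) - 47 = 3

P + Q = (52, 3)


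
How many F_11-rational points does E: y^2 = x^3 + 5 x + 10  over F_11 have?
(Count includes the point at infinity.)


For each x in F_11, count y with y^2 = x^3 + 5 x + 10 mod 11:
  x = 1: RHS = 5, y in [4, 7]  -> 2 point(s)
  x = 6: RHS = 3, y in [5, 6]  -> 2 point(s)
  x = 7: RHS = 3, y in [5, 6]  -> 2 point(s)
  x = 8: RHS = 1, y in [1, 10]  -> 2 point(s)
  x = 9: RHS = 3, y in [5, 6]  -> 2 point(s)
  x = 10: RHS = 4, y in [2, 9]  -> 2 point(s)
Affine points: 12. Add the point at infinity: total = 13.

#E(F_11) = 13


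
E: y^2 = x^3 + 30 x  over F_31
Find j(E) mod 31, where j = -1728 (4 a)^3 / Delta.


Delta = -16(4 a^3 + 27 b^2) mod 31 = 2
-1728 * (4 a)^3 = -1728 * (4*30)^3 mod 31 = 15
j = 15 * 2^(-1) mod 31 = 23

j = 23 (mod 31)


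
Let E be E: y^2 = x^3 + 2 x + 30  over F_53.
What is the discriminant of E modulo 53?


4 a^3 + 27 b^2 = 4*2^3 + 27*30^2 = 32 + 24300 = 24332
Delta = -16 * (24332) = -389312
Delta mod 53 = 26

Delta = 26 (mod 53)


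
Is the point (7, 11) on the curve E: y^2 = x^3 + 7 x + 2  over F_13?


Check whether y^2 = x^3 + 7 x + 2 (mod 13) for (x, y) = (7, 11).
LHS: y^2 = 11^2 mod 13 = 4
RHS: x^3 + 7 x + 2 = 7^3 + 7*7 + 2 mod 13 = 4
LHS = RHS

Yes, on the curve


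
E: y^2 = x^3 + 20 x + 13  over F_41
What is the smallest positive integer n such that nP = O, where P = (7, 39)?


Compute successive multiples of P until we hit O:
  1P = (7, 39)
  2P = (25, 36)
  3P = (17, 31)
  4P = (16, 1)
  5P = (9, 15)
  6P = (5, 19)
  7P = (6, 12)
  8P = (19, 6)
  ... (continuing to 49P)
  49P = O

ord(P) = 49


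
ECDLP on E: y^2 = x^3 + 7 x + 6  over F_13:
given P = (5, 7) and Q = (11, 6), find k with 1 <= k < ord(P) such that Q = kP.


Enumerate multiples of P until we hit Q = (11, 6):
  1P = (5, 7)
  2P = (6, 2)
  3P = (1, 12)
  4P = (11, 7)
  5P = (10, 6)
  6P = (10, 7)
  7P = (11, 6)
Match found at i = 7.

k = 7


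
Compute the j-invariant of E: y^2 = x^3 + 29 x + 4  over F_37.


Delta = -16(4 a^3 + 27 b^2) mod 37 = 30
-1728 * (4 a)^3 = -1728 * (4*29)^3 mod 37 = 6
j = 6 * 30^(-1) mod 37 = 15

j = 15 (mod 37)


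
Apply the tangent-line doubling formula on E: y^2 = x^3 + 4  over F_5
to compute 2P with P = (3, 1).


Doubling: s = (3 x1^2 + a) / (2 y1)
s = (3*3^2 + 0) / (2*1) mod 5 = 1
x3 = s^2 - 2 x1 mod 5 = 1^2 - 2*3 = 0
y3 = s (x1 - x3) - y1 mod 5 = 1 * (3 - 0) - 1 = 2

2P = (0, 2)


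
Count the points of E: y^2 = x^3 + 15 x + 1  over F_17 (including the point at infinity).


For each x in F_17, count y with y^2 = x^3 + 15 x + 1 mod 17:
  x = 0: RHS = 1, y in [1, 16]  -> 2 point(s)
  x = 1: RHS = 0, y in [0]  -> 1 point(s)
  x = 6: RHS = 1, y in [1, 16]  -> 2 point(s)
  x = 8: RHS = 4, y in [2, 15]  -> 2 point(s)
  x = 9: RHS = 15, y in [7, 10]  -> 2 point(s)
  x = 11: RHS = 1, y in [1, 16]  -> 2 point(s)
  x = 13: RHS = 13, y in [8, 9]  -> 2 point(s)
  x = 16: RHS = 2, y in [6, 11]  -> 2 point(s)
Affine points: 15. Add the point at infinity: total = 16.

#E(F_17) = 16


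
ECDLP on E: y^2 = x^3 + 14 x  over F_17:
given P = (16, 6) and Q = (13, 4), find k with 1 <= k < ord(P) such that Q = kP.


Enumerate multiples of P until we hit Q = (13, 4):
  1P = (16, 6)
  2P = (2, 11)
  3P = (15, 7)
  4P = (4, 16)
  5P = (1, 7)
  6P = (13, 4)
Match found at i = 6.

k = 6


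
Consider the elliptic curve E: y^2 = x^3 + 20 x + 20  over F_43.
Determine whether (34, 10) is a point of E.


Check whether y^2 = x^3 + 20 x + 20 (mod 43) for (x, y) = (34, 10).
LHS: y^2 = 10^2 mod 43 = 14
RHS: x^3 + 20 x + 20 = 34^3 + 20*34 + 20 mod 43 = 14
LHS = RHS

Yes, on the curve


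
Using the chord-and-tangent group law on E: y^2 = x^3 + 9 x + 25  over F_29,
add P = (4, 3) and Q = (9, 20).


P != Q, so use the chord formula.
s = (y2 - y1) / (x2 - x1) = (17) / (5) mod 29 = 15
x3 = s^2 - x1 - x2 mod 29 = 15^2 - 4 - 9 = 9
y3 = s (x1 - x3) - y1 mod 29 = 15 * (4 - 9) - 3 = 9

P + Q = (9, 9)


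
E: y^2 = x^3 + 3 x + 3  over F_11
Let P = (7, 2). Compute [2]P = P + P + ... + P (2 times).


k = 2 = 10_2 (binary, LSB first: 01)
Double-and-add from P = (7, 2):
  bit 0 = 0: acc unchanged = O
  bit 1 = 1: acc = O + (9, 0) = (9, 0)

2P = (9, 0)


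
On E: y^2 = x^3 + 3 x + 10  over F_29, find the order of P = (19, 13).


Compute successive multiples of P until we hit O:
  1P = (19, 13)
  2P = (13, 19)
  3P = (27, 24)
  4P = (8, 13)
  5P = (2, 16)
  6P = (28, 21)
  7P = (10, 24)
  8P = (4, 17)
  ... (continuing to 29P)
  29P = O

ord(P) = 29


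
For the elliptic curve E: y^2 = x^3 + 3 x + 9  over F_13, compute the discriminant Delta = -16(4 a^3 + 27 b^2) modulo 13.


4 a^3 + 27 b^2 = 4*3^3 + 27*9^2 = 108 + 2187 = 2295
Delta = -16 * (2295) = -36720
Delta mod 13 = 5

Delta = 5 (mod 13)


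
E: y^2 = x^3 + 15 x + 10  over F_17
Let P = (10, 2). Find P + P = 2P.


Doubling: s = (3 x1^2 + a) / (2 y1)
s = (3*10^2 + 15) / (2*2) mod 17 = 15
x3 = s^2 - 2 x1 mod 17 = 15^2 - 2*10 = 1
y3 = s (x1 - x3) - y1 mod 17 = 15 * (10 - 1) - 2 = 14

2P = (1, 14)


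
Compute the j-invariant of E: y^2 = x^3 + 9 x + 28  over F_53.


Delta = -16(4 a^3 + 27 b^2) mod 53 = 19
-1728 * (4 a)^3 = -1728 * (4*9)^3 mod 53 = 18
j = 18 * 19^(-1) mod 53 = 40

j = 40 (mod 53)


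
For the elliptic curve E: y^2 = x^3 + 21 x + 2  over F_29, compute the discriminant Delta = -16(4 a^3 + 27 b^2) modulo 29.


4 a^3 + 27 b^2 = 4*21^3 + 27*2^2 = 37044 + 108 = 37152
Delta = -16 * (37152) = -594432
Delta mod 29 = 10

Delta = 10 (mod 29)


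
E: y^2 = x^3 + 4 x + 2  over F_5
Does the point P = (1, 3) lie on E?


Check whether y^2 = x^3 + 4 x + 2 (mod 5) for (x, y) = (1, 3).
LHS: y^2 = 3^2 mod 5 = 4
RHS: x^3 + 4 x + 2 = 1^3 + 4*1 + 2 mod 5 = 2
LHS != RHS

No, not on the curve


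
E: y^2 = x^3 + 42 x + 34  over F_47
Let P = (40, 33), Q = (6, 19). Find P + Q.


P != Q, so use the chord formula.
s = (y2 - y1) / (x2 - x1) = (33) / (13) mod 47 = 17
x3 = s^2 - x1 - x2 mod 47 = 17^2 - 40 - 6 = 8
y3 = s (x1 - x3) - y1 mod 47 = 17 * (40 - 8) - 33 = 41

P + Q = (8, 41)


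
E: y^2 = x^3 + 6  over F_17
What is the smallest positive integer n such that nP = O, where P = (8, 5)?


Compute successive multiples of P until we hit O:
  1P = (8, 5)
  2P = (14, 9)
  3P = (3, 4)
  4P = (4, 6)
  5P = (4, 11)
  6P = (3, 13)
  7P = (14, 8)
  8P = (8, 12)
  ... (continuing to 9P)
  9P = O

ord(P) = 9


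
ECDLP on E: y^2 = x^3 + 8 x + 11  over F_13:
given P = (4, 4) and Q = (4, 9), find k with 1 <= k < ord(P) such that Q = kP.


Enumerate multiples of P until we hit Q = (4, 9):
  1P = (4, 4)
  2P = (2, 10)
  3P = (3, 6)
  4P = (10, 8)
  5P = (11, 0)
  6P = (10, 5)
  7P = (3, 7)
  8P = (2, 3)
  9P = (4, 9)
Match found at i = 9.

k = 9


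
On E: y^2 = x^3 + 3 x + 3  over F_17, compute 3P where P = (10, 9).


k = 3 = 11_2 (binary, LSB first: 11)
Double-and-add from P = (10, 9):
  bit 0 = 1: acc = O + (10, 9) = (10, 9)
  bit 1 = 1: acc = (10, 9) + (6, 13) = (2, 0)

3P = (2, 0)


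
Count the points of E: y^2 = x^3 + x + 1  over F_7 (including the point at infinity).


For each x in F_7, count y with y^2 = x^3 + 1 x + 1 mod 7:
  x = 0: RHS = 1, y in [1, 6]  -> 2 point(s)
  x = 2: RHS = 4, y in [2, 5]  -> 2 point(s)
Affine points: 4. Add the point at infinity: total = 5.

#E(F_7) = 5


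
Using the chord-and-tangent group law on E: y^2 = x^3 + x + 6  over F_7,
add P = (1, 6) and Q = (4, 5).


P != Q, so use the chord formula.
s = (y2 - y1) / (x2 - x1) = (6) / (3) mod 7 = 2
x3 = s^2 - x1 - x2 mod 7 = 2^2 - 1 - 4 = 6
y3 = s (x1 - x3) - y1 mod 7 = 2 * (1 - 6) - 6 = 5

P + Q = (6, 5)


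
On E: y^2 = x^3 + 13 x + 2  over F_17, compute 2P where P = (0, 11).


k = 2 = 10_2 (binary, LSB first: 01)
Double-and-add from P = (0, 11):
  bit 0 = 0: acc unchanged = O
  bit 1 = 1: acc = O + (2, 11) = (2, 11)

2P = (2, 11)


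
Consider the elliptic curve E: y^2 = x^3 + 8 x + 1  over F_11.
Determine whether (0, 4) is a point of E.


Check whether y^2 = x^3 + 8 x + 1 (mod 11) for (x, y) = (0, 4).
LHS: y^2 = 4^2 mod 11 = 5
RHS: x^3 + 8 x + 1 = 0^3 + 8*0 + 1 mod 11 = 1
LHS != RHS

No, not on the curve


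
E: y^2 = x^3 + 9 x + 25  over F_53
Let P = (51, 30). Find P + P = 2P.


Doubling: s = (3 x1^2 + a) / (2 y1)
s = (3*51^2 + 9) / (2*30) mod 53 = 3
x3 = s^2 - 2 x1 mod 53 = 3^2 - 2*51 = 13
y3 = s (x1 - x3) - y1 mod 53 = 3 * (51 - 13) - 30 = 31

2P = (13, 31)


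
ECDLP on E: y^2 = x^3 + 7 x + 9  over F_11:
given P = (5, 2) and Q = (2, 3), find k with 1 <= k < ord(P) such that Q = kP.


Enumerate multiples of P until we hit Q = (2, 3):
  1P = (5, 2)
  2P = (6, 5)
  3P = (9, 8)
  4P = (2, 8)
  5P = (8, 4)
  6P = (7, 4)
  7P = (0, 3)
  8P = (10, 10)
  9P = (10, 1)
  10P = (0, 8)
  11P = (7, 7)
  12P = (8, 7)
  13P = (2, 3)
Match found at i = 13.

k = 13


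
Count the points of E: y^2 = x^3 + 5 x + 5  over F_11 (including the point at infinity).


For each x in F_11, count y with y^2 = x^3 + 5 x + 5 mod 11:
  x = 0: RHS = 5, y in [4, 7]  -> 2 point(s)
  x = 1: RHS = 0, y in [0]  -> 1 point(s)
  x = 2: RHS = 1, y in [1, 10]  -> 2 point(s)
  x = 3: RHS = 3, y in [5, 6]  -> 2 point(s)
  x = 4: RHS = 1, y in [1, 10]  -> 2 point(s)
  x = 5: RHS = 1, y in [1, 10]  -> 2 point(s)
  x = 6: RHS = 9, y in [3, 8]  -> 2 point(s)
  x = 7: RHS = 9, y in [3, 8]  -> 2 point(s)
  x = 9: RHS = 9, y in [3, 8]  -> 2 point(s)
Affine points: 17. Add the point at infinity: total = 18.

#E(F_11) = 18


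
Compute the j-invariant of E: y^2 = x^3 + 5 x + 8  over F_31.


Delta = -16(4 a^3 + 27 b^2) mod 31 = 2
-1728 * (4 a)^3 = -1728 * (4*5)^3 mod 31 = 16
j = 16 * 2^(-1) mod 31 = 8

j = 8 (mod 31)


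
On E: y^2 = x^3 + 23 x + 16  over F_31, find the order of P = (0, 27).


Compute successive multiples of P until we hit O:
  1P = (0, 27)
  2P = (1, 3)
  3P = (17, 9)
  4P = (3, 9)
  5P = (2, 16)
  6P = (5, 16)
  7P = (11, 22)
  8P = (22, 14)
  ... (continuing to 30P)
  30P = O

ord(P) = 30


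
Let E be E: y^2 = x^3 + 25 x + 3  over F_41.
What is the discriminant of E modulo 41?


4 a^3 + 27 b^2 = 4*25^3 + 27*3^2 = 62500 + 243 = 62743
Delta = -16 * (62743) = -1003888
Delta mod 41 = 38

Delta = 38 (mod 41)


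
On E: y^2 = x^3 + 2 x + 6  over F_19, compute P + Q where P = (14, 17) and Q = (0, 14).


P != Q, so use the chord formula.
s = (y2 - y1) / (x2 - x1) = (16) / (5) mod 19 = 7
x3 = s^2 - x1 - x2 mod 19 = 7^2 - 14 - 0 = 16
y3 = s (x1 - x3) - y1 mod 19 = 7 * (14 - 16) - 17 = 7

P + Q = (16, 7)


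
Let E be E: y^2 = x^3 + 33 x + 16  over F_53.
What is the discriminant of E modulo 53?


4 a^3 + 27 b^2 = 4*33^3 + 27*16^2 = 143748 + 6912 = 150660
Delta = -16 * (150660) = -2410560
Delta mod 53 = 39

Delta = 39 (mod 53)


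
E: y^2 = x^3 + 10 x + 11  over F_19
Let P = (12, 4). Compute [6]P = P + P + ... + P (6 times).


k = 6 = 110_2 (binary, LSB first: 011)
Double-and-add from P = (12, 4):
  bit 0 = 0: acc unchanged = O
  bit 1 = 1: acc = O + (4, 1) = (4, 1)
  bit 2 = 1: acc = (4, 1) + (16, 12) = (10, 3)

6P = (10, 3)


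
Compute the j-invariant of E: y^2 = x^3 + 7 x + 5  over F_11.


Delta = -16(4 a^3 + 27 b^2) mod 11 = 6
-1728 * (4 a)^3 = -1728 * (4*7)^3 mod 11 = 4
j = 4 * 6^(-1) mod 11 = 8

j = 8 (mod 11)


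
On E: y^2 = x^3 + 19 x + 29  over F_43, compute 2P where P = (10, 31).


Doubling: s = (3 x1^2 + a) / (2 y1)
s = (3*10^2 + 19) / (2*31) mod 43 = 10
x3 = s^2 - 2 x1 mod 43 = 10^2 - 2*10 = 37
y3 = s (x1 - x3) - y1 mod 43 = 10 * (10 - 37) - 31 = 0

2P = (37, 0)


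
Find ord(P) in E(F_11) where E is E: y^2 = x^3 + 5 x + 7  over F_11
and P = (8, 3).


Compute successive multiples of P until we hit O:
  1P = (8, 3)
  2P = (10, 1)
  3P = (5, 5)
  4P = (7, 0)
  5P = (5, 6)
  6P = (10, 10)
  7P = (8, 8)
  8P = O

ord(P) = 8


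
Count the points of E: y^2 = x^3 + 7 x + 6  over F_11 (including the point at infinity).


For each x in F_11, count y with y^2 = x^3 + 7 x + 6 mod 11:
  x = 1: RHS = 3, y in [5, 6]  -> 2 point(s)
  x = 5: RHS = 1, y in [1, 10]  -> 2 point(s)
  x = 6: RHS = 0, y in [0]  -> 1 point(s)
  x = 10: RHS = 9, y in [3, 8]  -> 2 point(s)
Affine points: 7. Add the point at infinity: total = 8.

#E(F_11) = 8


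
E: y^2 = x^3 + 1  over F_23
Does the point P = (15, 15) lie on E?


Check whether y^2 = x^3 + 0 x + 1 (mod 23) for (x, y) = (15, 15).
LHS: y^2 = 15^2 mod 23 = 18
RHS: x^3 + 0 x + 1 = 15^3 + 0*15 + 1 mod 23 = 18
LHS = RHS

Yes, on the curve


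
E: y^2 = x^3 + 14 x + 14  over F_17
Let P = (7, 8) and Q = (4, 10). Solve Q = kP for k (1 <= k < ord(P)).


Enumerate multiples of P until we hit Q = (4, 10):
  1P = (7, 8)
  2P = (16, 13)
  3P = (9, 6)
  4P = (2, 4)
  5P = (10, 10)
  6P = (8, 14)
  7P = (4, 10)
Match found at i = 7.

k = 7


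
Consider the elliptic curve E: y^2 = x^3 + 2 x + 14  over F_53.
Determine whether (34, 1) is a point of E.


Check whether y^2 = x^3 + 2 x + 14 (mod 53) for (x, y) = (34, 1).
LHS: y^2 = 1^2 mod 53 = 1
RHS: x^3 + 2 x + 14 = 34^3 + 2*34 + 14 mod 53 = 7
LHS != RHS

No, not on the curve


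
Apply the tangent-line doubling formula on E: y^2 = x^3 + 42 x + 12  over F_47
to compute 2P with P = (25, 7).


Doubling: s = (3 x1^2 + a) / (2 y1)
s = (3*25^2 + 42) / (2*7) mod 47 = 6
x3 = s^2 - 2 x1 mod 47 = 6^2 - 2*25 = 33
y3 = s (x1 - x3) - y1 mod 47 = 6 * (25 - 33) - 7 = 39

2P = (33, 39)


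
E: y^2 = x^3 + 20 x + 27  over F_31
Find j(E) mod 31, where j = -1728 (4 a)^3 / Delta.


Delta = -16(4 a^3 + 27 b^2) mod 31 = 28
-1728 * (4 a)^3 = -1728 * (4*20)^3 mod 31 = 1
j = 1 * 28^(-1) mod 31 = 10

j = 10 (mod 31)


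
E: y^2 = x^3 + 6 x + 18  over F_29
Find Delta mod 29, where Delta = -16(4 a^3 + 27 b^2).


4 a^3 + 27 b^2 = 4*6^3 + 27*18^2 = 864 + 8748 = 9612
Delta = -16 * (9612) = -153792
Delta mod 29 = 24

Delta = 24 (mod 29)


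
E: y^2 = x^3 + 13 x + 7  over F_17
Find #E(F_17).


For each x in F_17, count y with y^2 = x^3 + 13 x + 7 mod 17:
  x = 1: RHS = 4, y in [2, 15]  -> 2 point(s)
  x = 4: RHS = 4, y in [2, 15]  -> 2 point(s)
  x = 7: RHS = 16, y in [4, 13]  -> 2 point(s)
  x = 10: RHS = 15, y in [7, 10]  -> 2 point(s)
  x = 11: RHS = 2, y in [6, 11]  -> 2 point(s)
  x = 12: RHS = 4, y in [2, 15]  -> 2 point(s)
  x = 14: RHS = 9, y in [3, 14]  -> 2 point(s)
Affine points: 14. Add the point at infinity: total = 15.

#E(F_17) = 15


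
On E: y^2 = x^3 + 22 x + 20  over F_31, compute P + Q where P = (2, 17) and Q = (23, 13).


P != Q, so use the chord formula.
s = (y2 - y1) / (x2 - x1) = (27) / (21) mod 31 = 19
x3 = s^2 - x1 - x2 mod 31 = 19^2 - 2 - 23 = 26
y3 = s (x1 - x3) - y1 mod 31 = 19 * (2 - 26) - 17 = 23

P + Q = (26, 23)


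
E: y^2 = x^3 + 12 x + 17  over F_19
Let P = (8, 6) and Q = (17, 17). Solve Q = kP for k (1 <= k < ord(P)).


Enumerate multiples of P until we hit Q = (17, 17):
  1P = (8, 6)
  2P = (7, 11)
  3P = (10, 4)
  4P = (2, 7)
  5P = (18, 2)
  6P = (0, 6)
  7P = (11, 13)
  8P = (16, 7)
  9P = (6, 18)
  10P = (3, 2)
  11P = (17, 2)
  12P = (1, 12)
  13P = (15, 0)
  14P = (1, 7)
  15P = (17, 17)
Match found at i = 15.

k = 15


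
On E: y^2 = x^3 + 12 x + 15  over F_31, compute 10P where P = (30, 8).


k = 10 = 1010_2 (binary, LSB first: 0101)
Double-and-add from P = (30, 8):
  bit 0 = 0: acc unchanged = O
  bit 1 = 1: acc = O + (3, 27) = (3, 27)
  bit 2 = 0: acc unchanged = (3, 27)
  bit 3 = 1: acc = (3, 27) + (28, 18) = (10, 9)

10P = (10, 9)


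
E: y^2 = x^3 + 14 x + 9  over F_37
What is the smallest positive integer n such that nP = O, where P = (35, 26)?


Compute successive multiples of P until we hit O:
  1P = (35, 26)
  2P = (32, 31)
  3P = (18, 32)
  4P = (0, 3)
  5P = (14, 10)
  6P = (26, 2)
  7P = (16, 0)
  8P = (26, 35)
  ... (continuing to 14P)
  14P = O

ord(P) = 14


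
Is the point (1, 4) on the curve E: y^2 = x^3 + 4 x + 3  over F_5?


Check whether y^2 = x^3 + 4 x + 3 (mod 5) for (x, y) = (1, 4).
LHS: y^2 = 4^2 mod 5 = 1
RHS: x^3 + 4 x + 3 = 1^3 + 4*1 + 3 mod 5 = 3
LHS != RHS

No, not on the curve


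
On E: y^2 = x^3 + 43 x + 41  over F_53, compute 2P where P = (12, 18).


Doubling: s = (3 x1^2 + a) / (2 y1)
s = (3*12^2 + 43) / (2*18) mod 53 = 50
x3 = s^2 - 2 x1 mod 53 = 50^2 - 2*12 = 38
y3 = s (x1 - x3) - y1 mod 53 = 50 * (12 - 38) - 18 = 7

2P = (38, 7)


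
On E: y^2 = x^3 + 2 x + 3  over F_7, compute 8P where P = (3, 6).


k = 8 = 1000_2 (binary, LSB first: 0001)
Double-and-add from P = (3, 6):
  bit 0 = 0: acc unchanged = O
  bit 1 = 0: acc unchanged = O
  bit 2 = 0: acc unchanged = O
  bit 3 = 1: acc = O + (3, 1) = (3, 1)

8P = (3, 1)


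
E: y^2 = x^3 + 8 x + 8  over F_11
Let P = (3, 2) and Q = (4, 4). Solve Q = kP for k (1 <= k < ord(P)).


Enumerate multiples of P until we hit Q = (4, 4):
  1P = (3, 2)
  2P = (8, 1)
  3P = (4, 7)
  4P = (7, 0)
  5P = (4, 4)
Match found at i = 5.

k = 5


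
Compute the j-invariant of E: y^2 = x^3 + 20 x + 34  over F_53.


Delta = -16(4 a^3 + 27 b^2) mod 53 = 7
-1728 * (4 a)^3 = -1728 * (4*20)^3 mod 53 = 49
j = 49 * 7^(-1) mod 53 = 7

j = 7 (mod 53)


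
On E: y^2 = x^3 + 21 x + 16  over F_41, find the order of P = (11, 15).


Compute successive multiples of P until we hit O:
  1P = (11, 15)
  2P = (9, 27)
  3P = (16, 15)
  4P = (14, 26)
  5P = (34, 10)
  6P = (0, 4)
  7P = (31, 6)
  8P = (36, 27)
  ... (continuing to 22P)
  22P = O

ord(P) = 22


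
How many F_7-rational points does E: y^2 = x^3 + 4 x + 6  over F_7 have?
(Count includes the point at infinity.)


For each x in F_7, count y with y^2 = x^3 + 4 x + 6 mod 7:
  x = 1: RHS = 4, y in [2, 5]  -> 2 point(s)
  x = 2: RHS = 1, y in [1, 6]  -> 2 point(s)
  x = 4: RHS = 2, y in [3, 4]  -> 2 point(s)
  x = 5: RHS = 4, y in [2, 5]  -> 2 point(s)
  x = 6: RHS = 1, y in [1, 6]  -> 2 point(s)
Affine points: 10. Add the point at infinity: total = 11.

#E(F_7) = 11
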